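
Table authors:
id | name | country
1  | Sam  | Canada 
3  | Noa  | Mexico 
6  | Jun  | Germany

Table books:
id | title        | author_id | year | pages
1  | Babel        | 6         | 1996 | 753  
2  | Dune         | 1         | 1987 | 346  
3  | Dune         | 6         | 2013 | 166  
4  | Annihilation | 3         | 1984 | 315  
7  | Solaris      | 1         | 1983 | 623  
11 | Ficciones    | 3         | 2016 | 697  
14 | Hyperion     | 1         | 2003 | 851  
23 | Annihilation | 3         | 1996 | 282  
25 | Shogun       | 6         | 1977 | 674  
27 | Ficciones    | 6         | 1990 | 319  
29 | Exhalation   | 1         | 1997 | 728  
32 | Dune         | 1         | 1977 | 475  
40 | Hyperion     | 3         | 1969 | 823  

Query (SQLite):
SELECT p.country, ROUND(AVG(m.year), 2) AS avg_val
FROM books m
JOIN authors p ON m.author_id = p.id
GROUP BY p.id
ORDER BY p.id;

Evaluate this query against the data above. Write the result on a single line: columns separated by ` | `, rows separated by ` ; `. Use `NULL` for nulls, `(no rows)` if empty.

Canada | 1989.4 ; Mexico | 1991.25 ; Germany | 1994

Join each books row to its authors via author_id.
Group joined rows by authors.id; compute ROUND(AVG(m.year), 2) per group.
  1: ids {2, 7, 14, 29, 32} → ROUND(AVG(m.year), 2)=1989.4
  3: ids {4, 11, 23, 40} → ROUND(AVG(m.year), 2)=1991.25
  6: ids {1, 3, 25, 27} → ROUND(AVG(m.year), 2)=1994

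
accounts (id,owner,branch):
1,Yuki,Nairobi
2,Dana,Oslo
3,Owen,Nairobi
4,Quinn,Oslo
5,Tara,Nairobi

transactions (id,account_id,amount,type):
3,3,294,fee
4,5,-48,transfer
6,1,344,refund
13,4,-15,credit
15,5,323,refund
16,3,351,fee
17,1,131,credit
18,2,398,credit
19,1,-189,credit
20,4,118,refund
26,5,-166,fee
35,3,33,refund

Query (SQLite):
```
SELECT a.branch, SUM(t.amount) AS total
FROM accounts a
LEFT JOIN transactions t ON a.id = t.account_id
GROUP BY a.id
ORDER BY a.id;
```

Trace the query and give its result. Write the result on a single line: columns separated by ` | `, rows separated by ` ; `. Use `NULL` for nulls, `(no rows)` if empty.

Nairobi | 286 ; Oslo | 398 ; Nairobi | 678 ; Oslo | 103 ; Nairobi | 109

LEFT JOIN keeps every accounts row; unmatched ones get NULL for transactions columns.
Group by accounts.id and compute SUM(t.amount). SUM over an all-NULL group is NULL.
  1: ids {6, 17, 19} → SUM(t.amount)=286
  2: ids {18} → SUM(t.amount)=398
  3: ids {3, 16, 35} → SUM(t.amount)=678
  4: ids {13, 20} → SUM(t.amount)=103
  5: ids {4, 15, 26} → SUM(t.amount)=109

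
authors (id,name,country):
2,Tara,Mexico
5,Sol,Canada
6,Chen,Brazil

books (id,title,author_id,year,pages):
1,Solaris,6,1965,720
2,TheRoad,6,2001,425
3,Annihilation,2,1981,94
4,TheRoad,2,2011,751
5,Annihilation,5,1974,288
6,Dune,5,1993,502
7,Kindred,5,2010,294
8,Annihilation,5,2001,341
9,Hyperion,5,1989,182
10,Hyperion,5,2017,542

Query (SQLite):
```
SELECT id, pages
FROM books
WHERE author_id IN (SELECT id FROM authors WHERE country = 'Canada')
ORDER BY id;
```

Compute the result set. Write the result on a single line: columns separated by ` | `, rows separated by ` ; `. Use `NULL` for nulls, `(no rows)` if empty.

Inner query: authors.id where country = 'Canada'.
Outer: keep books rows whose author_id is in that set.
Inner query → {5}

5 | 288 ; 6 | 502 ; 7 | 294 ; 8 | 341 ; 9 | 182 ; 10 | 542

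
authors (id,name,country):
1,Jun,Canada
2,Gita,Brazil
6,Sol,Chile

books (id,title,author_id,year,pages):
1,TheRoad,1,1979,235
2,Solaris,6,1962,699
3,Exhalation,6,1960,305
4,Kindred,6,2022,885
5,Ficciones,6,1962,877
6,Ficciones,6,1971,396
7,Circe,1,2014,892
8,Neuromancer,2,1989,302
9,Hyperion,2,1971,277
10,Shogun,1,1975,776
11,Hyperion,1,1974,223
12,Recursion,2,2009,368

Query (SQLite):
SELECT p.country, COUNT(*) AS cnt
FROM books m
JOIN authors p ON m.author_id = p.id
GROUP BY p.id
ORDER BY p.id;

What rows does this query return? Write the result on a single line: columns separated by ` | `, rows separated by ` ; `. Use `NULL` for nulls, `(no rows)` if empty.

Join each books row to its authors via author_id.
Group joined rows by authors.id; compute COUNT(*) per group.
  1: ids {1, 7, 10, 11} → COUNT(*)=4
  2: ids {8, 9, 12} → COUNT(*)=3
  6: ids {2, 3, 4, 5, 6} → COUNT(*)=5

Canada | 4 ; Brazil | 3 ; Chile | 5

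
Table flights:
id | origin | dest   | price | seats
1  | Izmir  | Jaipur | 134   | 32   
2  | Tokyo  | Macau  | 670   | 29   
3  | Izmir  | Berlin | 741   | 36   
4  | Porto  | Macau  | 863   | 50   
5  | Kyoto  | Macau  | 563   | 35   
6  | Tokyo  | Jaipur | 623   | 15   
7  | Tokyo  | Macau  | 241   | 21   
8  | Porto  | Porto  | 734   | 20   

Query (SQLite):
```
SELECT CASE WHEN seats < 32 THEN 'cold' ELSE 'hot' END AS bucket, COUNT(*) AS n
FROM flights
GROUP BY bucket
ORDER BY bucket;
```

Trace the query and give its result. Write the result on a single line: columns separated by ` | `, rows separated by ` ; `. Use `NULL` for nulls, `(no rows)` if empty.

cold | 4 ; hot | 4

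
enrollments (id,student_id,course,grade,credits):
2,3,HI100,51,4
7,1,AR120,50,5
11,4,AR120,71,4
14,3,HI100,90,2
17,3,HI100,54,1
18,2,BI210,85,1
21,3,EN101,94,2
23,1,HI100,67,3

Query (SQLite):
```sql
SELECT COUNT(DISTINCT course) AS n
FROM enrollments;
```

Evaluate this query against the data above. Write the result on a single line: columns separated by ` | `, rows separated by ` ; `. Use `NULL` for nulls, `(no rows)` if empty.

Count distinct non-NULL course values.

4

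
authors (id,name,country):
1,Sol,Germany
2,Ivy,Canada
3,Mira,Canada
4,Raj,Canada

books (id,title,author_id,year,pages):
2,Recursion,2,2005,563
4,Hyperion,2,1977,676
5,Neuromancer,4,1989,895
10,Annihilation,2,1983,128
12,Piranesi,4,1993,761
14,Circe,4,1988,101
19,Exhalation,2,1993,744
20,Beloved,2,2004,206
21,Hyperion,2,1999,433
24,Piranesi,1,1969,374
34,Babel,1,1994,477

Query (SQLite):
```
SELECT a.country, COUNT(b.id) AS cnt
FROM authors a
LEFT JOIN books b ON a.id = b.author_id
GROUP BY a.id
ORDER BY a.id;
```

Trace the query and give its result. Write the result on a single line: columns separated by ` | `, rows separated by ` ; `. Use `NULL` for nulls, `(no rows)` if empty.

Germany | 2 ; Canada | 6 ; Canada | 0 ; Canada | 3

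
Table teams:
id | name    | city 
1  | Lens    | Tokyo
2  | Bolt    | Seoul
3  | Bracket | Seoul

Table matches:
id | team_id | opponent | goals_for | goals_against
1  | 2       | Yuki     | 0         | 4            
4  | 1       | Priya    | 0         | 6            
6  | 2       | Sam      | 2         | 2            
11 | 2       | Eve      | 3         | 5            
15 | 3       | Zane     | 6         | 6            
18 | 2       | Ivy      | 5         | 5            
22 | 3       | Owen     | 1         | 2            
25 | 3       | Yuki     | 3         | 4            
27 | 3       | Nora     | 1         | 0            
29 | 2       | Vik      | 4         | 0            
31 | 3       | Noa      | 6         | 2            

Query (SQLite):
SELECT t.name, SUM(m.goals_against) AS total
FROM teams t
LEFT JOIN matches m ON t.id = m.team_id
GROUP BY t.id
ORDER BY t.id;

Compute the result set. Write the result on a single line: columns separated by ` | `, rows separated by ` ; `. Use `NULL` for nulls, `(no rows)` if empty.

Lens | 6 ; Bolt | 16 ; Bracket | 14

LEFT JOIN keeps every teams row; unmatched ones get NULL for matches columns.
Group by teams.id and compute SUM(m.goals_against). SUM over an all-NULL group is NULL.
  1: ids {4} → SUM(m.goals_against)=6
  2: ids {1, 6, 11, 18, 29} → SUM(m.goals_against)=16
  3: ids {15, 22, 25, 27, 31} → SUM(m.goals_against)=14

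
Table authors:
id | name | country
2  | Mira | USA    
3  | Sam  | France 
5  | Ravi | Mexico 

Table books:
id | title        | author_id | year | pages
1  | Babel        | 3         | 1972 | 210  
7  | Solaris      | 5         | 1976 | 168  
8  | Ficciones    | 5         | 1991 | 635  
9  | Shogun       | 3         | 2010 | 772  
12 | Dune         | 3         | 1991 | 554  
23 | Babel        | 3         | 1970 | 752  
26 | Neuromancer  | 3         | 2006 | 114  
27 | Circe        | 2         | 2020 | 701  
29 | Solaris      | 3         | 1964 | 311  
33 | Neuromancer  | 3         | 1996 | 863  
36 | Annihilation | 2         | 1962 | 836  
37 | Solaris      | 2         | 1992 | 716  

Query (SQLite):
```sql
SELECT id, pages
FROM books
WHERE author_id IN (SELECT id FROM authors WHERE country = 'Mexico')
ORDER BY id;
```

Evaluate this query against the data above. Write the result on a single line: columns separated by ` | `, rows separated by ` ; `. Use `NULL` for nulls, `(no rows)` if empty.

7 | 168 ; 8 | 635

Inner query: authors.id where country = 'Mexico'.
Outer: keep books rows whose author_id is in that set.
Inner query → {5}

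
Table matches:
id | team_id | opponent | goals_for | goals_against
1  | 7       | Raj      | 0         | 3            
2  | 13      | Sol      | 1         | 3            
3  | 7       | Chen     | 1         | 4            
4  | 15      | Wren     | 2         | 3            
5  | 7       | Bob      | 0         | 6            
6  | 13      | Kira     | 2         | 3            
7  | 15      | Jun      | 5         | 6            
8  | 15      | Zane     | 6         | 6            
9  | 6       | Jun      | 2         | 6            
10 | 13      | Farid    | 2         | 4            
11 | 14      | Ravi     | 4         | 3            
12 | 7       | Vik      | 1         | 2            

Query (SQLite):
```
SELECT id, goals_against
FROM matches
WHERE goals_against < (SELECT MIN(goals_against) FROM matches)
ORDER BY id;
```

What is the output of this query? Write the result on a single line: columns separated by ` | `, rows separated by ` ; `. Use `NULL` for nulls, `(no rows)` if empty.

(no rows)

Scalar subquery: MIN(goals_against) over all matches rows = 2.
Keep rows where goals_against < that value.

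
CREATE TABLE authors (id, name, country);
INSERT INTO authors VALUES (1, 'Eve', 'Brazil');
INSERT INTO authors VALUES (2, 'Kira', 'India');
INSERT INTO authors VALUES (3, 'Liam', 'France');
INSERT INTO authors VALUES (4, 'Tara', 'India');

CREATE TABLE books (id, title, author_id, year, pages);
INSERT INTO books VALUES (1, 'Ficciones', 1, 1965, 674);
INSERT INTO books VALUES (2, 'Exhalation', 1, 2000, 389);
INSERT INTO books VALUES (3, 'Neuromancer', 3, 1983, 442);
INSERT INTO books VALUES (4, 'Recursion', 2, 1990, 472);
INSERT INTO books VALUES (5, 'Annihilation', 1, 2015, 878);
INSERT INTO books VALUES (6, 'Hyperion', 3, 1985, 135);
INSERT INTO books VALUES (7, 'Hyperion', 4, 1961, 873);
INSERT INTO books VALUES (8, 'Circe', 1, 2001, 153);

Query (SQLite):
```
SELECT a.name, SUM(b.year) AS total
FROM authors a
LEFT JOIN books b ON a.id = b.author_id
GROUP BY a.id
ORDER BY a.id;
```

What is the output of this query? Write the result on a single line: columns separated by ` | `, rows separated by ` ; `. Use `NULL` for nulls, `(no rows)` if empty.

LEFT JOIN keeps every authors row; unmatched ones get NULL for books columns.
Group by authors.id and compute SUM(b.year). SUM over an all-NULL group is NULL.
  1: ids {1, 2, 5, 8} → SUM(b.year)=7981
  2: ids {4} → SUM(b.year)=1990
  3: ids {3, 6} → SUM(b.year)=3968
  4: ids {7} → SUM(b.year)=1961

Eve | 7981 ; Kira | 1990 ; Liam | 3968 ; Tara | 1961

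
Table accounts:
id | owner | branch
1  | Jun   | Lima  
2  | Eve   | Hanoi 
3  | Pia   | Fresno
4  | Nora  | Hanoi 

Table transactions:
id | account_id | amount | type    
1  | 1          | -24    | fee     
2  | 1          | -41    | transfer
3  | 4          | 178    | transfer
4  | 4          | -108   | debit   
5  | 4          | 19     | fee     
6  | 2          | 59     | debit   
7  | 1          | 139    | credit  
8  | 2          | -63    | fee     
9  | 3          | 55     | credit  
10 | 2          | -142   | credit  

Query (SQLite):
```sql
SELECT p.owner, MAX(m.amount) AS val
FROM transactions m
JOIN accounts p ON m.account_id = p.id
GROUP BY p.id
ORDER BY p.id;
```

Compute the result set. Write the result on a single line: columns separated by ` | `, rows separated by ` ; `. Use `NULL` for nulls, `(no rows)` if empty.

Jun | 139 ; Eve | 59 ; Pia | 55 ; Nora | 178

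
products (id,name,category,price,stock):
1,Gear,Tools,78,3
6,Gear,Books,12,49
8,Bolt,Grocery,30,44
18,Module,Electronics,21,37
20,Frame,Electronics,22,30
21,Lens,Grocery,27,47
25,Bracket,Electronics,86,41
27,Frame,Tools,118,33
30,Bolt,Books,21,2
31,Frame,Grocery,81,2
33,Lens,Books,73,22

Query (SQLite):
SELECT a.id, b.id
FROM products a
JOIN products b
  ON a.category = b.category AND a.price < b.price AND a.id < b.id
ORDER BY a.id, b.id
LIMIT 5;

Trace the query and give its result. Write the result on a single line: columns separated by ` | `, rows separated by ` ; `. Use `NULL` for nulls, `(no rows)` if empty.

1 | 27 ; 6 | 30 ; 6 | 33 ; 8 | 31 ; 18 | 20

Pairs (a,b) with same category, a.price < b.price, a.id < b.id.
category groups: Books:{6,30,33} Electronics:{18,20,25} Grocery:{8,21,31} Tools:{1,27}
Ordered by (a.id, b.id); first 5.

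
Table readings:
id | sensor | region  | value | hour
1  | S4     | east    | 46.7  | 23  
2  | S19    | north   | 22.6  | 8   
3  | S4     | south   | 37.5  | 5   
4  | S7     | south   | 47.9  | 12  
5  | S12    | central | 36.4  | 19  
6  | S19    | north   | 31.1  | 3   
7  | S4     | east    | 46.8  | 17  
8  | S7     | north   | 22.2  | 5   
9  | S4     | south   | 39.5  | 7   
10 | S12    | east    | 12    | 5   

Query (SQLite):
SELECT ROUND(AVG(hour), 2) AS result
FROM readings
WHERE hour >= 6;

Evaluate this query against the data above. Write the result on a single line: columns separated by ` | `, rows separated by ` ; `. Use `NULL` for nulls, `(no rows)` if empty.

14.33

Rows where hour >= 6 → hour values: [23, 8, 12, 19, 17, 7].
AVG = 86 / 6 (rounded to 2 dp).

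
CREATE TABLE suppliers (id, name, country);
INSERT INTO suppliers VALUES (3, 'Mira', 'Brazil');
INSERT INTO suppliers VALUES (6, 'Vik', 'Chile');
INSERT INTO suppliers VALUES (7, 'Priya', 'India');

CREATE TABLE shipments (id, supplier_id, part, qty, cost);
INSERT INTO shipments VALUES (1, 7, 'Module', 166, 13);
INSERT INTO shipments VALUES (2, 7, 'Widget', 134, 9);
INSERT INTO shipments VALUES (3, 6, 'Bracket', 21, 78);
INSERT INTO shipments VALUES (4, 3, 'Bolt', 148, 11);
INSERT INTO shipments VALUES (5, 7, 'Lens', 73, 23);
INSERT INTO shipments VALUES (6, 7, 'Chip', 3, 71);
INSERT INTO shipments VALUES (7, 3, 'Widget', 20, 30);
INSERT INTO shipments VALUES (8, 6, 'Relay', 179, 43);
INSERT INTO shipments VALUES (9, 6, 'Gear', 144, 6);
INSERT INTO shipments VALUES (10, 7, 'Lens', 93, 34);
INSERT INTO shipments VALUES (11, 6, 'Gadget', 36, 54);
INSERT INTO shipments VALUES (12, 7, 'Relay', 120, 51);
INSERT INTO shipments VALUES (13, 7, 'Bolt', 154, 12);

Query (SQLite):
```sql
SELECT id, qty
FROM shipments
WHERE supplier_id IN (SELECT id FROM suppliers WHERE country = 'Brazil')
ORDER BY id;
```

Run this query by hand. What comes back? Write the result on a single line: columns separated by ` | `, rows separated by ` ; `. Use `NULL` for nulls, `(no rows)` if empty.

Inner query: suppliers.id where country = 'Brazil'.
Outer: keep shipments rows whose supplier_id is in that set.
Inner query → {3}

4 | 148 ; 7 | 20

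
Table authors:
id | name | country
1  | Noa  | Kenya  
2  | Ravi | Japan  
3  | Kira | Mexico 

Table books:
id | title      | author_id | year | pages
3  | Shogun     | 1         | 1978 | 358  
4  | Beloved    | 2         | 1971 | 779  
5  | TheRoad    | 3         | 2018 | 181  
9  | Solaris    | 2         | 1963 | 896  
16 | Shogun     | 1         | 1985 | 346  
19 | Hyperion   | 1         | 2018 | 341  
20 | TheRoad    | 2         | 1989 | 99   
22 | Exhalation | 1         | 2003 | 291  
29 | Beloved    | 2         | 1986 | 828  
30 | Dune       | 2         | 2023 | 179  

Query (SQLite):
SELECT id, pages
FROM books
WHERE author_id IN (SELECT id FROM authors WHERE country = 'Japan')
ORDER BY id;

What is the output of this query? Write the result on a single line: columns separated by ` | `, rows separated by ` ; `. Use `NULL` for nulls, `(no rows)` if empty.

Inner query: authors.id where country = 'Japan'.
Outer: keep books rows whose author_id is in that set.
Inner query → {2}

4 | 779 ; 9 | 896 ; 20 | 99 ; 29 | 828 ; 30 | 179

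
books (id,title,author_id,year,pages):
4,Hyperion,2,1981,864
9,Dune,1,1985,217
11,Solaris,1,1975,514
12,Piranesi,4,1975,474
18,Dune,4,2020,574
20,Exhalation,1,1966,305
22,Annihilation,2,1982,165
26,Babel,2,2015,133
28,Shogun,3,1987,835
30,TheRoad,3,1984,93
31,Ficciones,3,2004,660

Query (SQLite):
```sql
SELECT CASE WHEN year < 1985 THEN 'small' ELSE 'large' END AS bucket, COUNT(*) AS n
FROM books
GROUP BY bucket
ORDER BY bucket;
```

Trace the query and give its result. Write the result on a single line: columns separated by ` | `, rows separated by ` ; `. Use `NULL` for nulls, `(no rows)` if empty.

Bucket rows by year < 1985 → 'small' else 'large'; count each bucket.

large | 5 ; small | 6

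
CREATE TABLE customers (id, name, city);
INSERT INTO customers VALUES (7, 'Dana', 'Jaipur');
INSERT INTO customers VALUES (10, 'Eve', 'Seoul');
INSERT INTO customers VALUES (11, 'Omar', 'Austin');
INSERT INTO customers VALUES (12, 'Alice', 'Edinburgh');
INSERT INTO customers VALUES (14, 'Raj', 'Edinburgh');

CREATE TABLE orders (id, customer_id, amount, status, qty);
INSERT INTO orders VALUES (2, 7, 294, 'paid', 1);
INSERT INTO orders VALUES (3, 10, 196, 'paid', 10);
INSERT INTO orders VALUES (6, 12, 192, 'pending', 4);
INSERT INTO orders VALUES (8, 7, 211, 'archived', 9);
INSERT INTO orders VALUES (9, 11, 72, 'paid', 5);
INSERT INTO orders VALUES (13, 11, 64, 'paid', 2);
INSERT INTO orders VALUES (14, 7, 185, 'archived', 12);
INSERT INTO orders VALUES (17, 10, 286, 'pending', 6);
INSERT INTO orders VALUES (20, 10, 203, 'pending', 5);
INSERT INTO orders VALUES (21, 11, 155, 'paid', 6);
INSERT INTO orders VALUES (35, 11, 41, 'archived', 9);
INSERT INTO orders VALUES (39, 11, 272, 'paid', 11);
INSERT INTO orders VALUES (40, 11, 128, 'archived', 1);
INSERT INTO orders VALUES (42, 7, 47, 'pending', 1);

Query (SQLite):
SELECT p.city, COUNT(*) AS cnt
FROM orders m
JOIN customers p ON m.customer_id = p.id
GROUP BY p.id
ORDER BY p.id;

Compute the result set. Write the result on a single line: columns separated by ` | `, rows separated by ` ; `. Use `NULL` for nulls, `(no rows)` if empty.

Jaipur | 4 ; Seoul | 3 ; Austin | 6 ; Edinburgh | 1

Join each orders row to its customers via customer_id.
Group joined rows by customers.id; compute COUNT(*) per group.
  7: ids {2, 8, 14, 42} → COUNT(*)=4
  10: ids {3, 17, 20} → COUNT(*)=3
  11: ids {9, 13, 21, 35, 39, 40} → COUNT(*)=6
  12: ids {6} → COUNT(*)=1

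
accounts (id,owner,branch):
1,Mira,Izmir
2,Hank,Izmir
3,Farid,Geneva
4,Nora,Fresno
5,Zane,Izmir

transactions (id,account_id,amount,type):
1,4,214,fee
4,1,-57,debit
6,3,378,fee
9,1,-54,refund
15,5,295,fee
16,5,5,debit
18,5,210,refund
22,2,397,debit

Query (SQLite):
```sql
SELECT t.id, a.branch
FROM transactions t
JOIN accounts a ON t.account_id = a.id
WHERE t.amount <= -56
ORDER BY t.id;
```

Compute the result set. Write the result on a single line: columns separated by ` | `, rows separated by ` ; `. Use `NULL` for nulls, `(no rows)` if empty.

Each transactions row matches the accounts row where account_id = accounts.id.
Then keep rows with t.amount <= -56.

4 | Izmir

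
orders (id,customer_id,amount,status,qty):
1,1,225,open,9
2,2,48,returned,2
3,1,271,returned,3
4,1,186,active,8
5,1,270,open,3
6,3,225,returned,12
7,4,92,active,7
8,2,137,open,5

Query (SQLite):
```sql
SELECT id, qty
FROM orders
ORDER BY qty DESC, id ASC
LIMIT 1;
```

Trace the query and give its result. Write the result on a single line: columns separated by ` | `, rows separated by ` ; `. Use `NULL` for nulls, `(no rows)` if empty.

6 | 12

Sort by qty desc, tiebreak id asc: (12, id=6), (9, id=1), (8, id=4), (7, id=7) …. Take first 1.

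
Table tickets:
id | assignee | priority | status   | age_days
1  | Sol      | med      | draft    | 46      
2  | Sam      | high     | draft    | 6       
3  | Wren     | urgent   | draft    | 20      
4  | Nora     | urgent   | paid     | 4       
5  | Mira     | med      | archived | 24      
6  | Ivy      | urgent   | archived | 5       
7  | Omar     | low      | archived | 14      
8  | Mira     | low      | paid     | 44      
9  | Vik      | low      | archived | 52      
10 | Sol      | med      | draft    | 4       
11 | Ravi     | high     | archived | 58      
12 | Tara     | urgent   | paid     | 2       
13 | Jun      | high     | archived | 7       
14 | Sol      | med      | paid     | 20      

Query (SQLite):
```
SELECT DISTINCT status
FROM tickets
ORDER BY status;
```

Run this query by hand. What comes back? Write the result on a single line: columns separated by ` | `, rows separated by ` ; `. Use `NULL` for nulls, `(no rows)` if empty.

archived ; draft ; paid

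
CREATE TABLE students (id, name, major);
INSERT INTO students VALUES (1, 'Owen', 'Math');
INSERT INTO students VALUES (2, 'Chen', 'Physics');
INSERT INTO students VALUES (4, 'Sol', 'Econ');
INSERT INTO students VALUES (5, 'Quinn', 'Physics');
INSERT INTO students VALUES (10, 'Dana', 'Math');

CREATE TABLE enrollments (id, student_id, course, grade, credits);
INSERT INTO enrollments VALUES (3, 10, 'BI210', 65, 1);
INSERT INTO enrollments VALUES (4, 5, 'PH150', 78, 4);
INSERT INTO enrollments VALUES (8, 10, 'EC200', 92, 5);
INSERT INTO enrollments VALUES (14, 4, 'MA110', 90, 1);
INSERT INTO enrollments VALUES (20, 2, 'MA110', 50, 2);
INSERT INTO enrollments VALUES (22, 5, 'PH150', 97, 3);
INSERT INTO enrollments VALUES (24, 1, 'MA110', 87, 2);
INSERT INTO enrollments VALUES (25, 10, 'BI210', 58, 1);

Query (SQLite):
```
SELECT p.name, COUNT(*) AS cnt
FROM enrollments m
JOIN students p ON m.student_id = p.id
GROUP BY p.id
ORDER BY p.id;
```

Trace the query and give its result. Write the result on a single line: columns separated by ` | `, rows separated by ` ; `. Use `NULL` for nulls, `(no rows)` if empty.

Join each enrollments row to its students via student_id.
Group joined rows by students.id; compute COUNT(*) per group.
  1: ids {24} → COUNT(*)=1
  2: ids {20} → COUNT(*)=1
  4: ids {14} → COUNT(*)=1
  5: ids {4, 22} → COUNT(*)=2
  10: ids {3, 8, 25} → COUNT(*)=3

Owen | 1 ; Chen | 1 ; Sol | 1 ; Quinn | 2 ; Dana | 3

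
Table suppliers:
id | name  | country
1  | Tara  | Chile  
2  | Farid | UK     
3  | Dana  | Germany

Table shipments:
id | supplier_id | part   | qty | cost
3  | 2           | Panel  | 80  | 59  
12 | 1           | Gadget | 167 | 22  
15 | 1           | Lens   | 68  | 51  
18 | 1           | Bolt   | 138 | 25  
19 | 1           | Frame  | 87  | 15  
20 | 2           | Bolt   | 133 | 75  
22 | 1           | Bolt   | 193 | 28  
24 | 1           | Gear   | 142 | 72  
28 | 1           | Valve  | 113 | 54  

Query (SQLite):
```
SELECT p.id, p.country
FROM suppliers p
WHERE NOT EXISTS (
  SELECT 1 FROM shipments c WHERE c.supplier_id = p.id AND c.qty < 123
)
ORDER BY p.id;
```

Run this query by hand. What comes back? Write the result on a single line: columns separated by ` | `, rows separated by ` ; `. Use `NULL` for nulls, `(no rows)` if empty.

3 | Germany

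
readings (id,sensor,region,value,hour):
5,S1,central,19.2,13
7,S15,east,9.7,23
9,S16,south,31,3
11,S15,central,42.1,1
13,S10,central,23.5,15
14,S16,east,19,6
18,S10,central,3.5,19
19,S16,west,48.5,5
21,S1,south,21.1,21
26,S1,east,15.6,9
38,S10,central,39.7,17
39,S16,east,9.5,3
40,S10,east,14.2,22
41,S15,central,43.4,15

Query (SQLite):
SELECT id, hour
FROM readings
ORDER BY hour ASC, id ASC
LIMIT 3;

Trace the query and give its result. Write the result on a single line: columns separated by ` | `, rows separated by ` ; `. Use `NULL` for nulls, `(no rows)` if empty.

Sort by hour asc, tiebreak id asc: (1, id=11), (3, id=9), (3, id=39), (5, id=19), (6, id=14), (9, id=26) …. Take first 3.

11 | 1 ; 9 | 3 ; 39 | 3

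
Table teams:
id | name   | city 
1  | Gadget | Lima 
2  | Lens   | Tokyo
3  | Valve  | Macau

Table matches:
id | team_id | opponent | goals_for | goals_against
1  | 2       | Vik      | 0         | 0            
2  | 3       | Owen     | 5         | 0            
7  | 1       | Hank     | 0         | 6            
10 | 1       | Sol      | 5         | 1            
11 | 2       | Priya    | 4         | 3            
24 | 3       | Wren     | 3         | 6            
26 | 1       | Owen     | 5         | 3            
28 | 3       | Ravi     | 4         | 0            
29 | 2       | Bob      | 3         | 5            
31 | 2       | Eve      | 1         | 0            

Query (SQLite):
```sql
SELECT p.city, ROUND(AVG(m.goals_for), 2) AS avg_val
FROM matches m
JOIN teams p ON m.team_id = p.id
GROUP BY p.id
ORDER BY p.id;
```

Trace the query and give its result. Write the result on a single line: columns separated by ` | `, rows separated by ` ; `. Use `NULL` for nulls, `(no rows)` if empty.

Join each matches row to its teams via team_id.
Group joined rows by teams.id; compute ROUND(AVG(m.goals_for), 2) per group.
  1: ids {7, 10, 26} → ROUND(AVG(m.goals_for), 2)=3.33
  2: ids {1, 11, 29, 31} → ROUND(AVG(m.goals_for), 2)=2
  3: ids {2, 24, 28} → ROUND(AVG(m.goals_for), 2)=4

Lima | 3.33 ; Tokyo | 2 ; Macau | 4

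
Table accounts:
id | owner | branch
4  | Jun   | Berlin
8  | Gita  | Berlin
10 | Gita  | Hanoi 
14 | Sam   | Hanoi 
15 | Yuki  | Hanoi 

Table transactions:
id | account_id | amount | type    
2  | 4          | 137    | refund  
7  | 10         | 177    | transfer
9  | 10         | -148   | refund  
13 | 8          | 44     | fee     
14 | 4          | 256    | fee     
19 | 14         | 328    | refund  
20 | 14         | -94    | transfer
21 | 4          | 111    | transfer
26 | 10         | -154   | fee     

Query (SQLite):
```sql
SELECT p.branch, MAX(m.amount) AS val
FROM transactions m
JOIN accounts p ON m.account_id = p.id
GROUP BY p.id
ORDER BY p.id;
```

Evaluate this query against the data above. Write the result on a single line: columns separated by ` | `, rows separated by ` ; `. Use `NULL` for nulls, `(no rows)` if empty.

Berlin | 256 ; Berlin | 44 ; Hanoi | 177 ; Hanoi | 328

Join each transactions row to its accounts via account_id.
Group joined rows by accounts.id; compute MAX(m.amount) per group.
  4: ids {2, 14, 21} → MAX(m.amount)=256
  8: ids {13} → MAX(m.amount)=44
  10: ids {7, 9, 26} → MAX(m.amount)=177
  14: ids {19, 20} → MAX(m.amount)=328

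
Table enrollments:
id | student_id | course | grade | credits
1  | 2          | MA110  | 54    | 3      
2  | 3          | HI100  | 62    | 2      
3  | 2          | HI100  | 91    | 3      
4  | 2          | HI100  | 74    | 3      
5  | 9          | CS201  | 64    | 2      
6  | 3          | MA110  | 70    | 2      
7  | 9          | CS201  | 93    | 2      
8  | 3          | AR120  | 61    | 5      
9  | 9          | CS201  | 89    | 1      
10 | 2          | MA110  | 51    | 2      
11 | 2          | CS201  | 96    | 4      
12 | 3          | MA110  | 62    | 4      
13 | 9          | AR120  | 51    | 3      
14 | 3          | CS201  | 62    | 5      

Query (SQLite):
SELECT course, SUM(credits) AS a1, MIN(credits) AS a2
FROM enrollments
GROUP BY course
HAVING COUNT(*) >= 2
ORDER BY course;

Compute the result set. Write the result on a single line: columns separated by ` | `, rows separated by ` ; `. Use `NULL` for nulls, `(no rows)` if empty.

AR120 | 8 | 3 ; CS201 | 14 | 1 ; HI100 | 8 | 2 ; MA110 | 11 | 2

Group enrollments by course.
Per group compute: SUM(credits), MIN(credits).
HAVING: drop groups with fewer than 2 rows.
  AR120: ids {8, 13} → SUM(credits)=8, MIN(credits)=3
  CS201: ids {5, 7, 9, 11, 14} → SUM(credits)=14, MIN(credits)=1
  HI100: ids {2, 3, 4} → SUM(credits)=8, MIN(credits)=2
  MA110: ids {1, 6, 10, 12} → SUM(credits)=11, MIN(credits)=2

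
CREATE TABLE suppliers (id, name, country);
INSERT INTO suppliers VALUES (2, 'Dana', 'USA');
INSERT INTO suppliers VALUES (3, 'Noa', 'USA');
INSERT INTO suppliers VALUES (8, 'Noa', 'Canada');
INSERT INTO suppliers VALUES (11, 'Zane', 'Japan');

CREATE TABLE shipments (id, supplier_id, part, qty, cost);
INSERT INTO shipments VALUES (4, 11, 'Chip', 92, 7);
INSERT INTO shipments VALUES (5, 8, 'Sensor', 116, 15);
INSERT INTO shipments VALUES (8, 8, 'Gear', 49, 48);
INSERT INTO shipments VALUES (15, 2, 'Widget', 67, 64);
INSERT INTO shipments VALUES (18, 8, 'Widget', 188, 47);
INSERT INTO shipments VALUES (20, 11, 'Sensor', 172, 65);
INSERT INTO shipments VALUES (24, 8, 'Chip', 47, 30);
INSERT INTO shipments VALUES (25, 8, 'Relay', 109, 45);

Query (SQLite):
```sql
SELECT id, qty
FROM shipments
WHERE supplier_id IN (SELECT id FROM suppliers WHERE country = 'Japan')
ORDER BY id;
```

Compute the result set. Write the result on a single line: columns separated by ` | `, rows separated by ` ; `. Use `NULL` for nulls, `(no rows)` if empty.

4 | 92 ; 20 | 172

Inner query: suppliers.id where country = 'Japan'.
Outer: keep shipments rows whose supplier_id is in that set.
Inner query → {11}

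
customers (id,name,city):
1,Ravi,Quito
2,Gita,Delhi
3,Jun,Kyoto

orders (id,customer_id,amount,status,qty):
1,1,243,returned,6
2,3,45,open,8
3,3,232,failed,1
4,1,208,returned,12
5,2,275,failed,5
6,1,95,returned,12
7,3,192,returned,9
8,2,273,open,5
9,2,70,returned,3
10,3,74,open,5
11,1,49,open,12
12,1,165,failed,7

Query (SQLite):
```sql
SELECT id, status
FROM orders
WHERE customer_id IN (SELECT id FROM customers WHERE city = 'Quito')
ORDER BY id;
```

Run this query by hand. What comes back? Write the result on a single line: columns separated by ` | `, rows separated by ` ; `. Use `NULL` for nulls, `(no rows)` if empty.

Inner query: customers.id where city = 'Quito'.
Outer: keep orders rows whose customer_id is in that set.
Inner query → {1}

1 | returned ; 4 | returned ; 6 | returned ; 11 | open ; 12 | failed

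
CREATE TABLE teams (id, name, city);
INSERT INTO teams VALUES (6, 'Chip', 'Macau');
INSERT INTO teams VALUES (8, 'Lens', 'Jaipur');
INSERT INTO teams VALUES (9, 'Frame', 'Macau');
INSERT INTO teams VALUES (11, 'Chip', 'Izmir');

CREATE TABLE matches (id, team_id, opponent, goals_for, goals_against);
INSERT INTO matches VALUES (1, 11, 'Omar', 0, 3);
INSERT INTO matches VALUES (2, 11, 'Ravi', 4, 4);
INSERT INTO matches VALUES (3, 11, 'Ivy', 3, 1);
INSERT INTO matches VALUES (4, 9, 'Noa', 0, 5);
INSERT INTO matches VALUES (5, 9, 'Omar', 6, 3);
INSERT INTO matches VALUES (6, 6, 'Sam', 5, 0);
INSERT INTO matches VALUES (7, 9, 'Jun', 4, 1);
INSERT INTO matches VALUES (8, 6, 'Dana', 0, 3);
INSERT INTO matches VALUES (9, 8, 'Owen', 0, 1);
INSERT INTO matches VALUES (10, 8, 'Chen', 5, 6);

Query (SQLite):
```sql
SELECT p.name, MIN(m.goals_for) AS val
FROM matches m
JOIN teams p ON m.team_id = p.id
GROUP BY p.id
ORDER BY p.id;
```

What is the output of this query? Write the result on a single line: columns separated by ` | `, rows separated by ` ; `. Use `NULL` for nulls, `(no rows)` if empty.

Join each matches row to its teams via team_id.
Group joined rows by teams.id; compute MIN(m.goals_for) per group.
  6: ids {6, 8} → MIN(m.goals_for)=0
  8: ids {9, 10} → MIN(m.goals_for)=0
  9: ids {4, 5, 7} → MIN(m.goals_for)=0
  11: ids {1, 2, 3} → MIN(m.goals_for)=0

Chip | 0 ; Lens | 0 ; Frame | 0 ; Chip | 0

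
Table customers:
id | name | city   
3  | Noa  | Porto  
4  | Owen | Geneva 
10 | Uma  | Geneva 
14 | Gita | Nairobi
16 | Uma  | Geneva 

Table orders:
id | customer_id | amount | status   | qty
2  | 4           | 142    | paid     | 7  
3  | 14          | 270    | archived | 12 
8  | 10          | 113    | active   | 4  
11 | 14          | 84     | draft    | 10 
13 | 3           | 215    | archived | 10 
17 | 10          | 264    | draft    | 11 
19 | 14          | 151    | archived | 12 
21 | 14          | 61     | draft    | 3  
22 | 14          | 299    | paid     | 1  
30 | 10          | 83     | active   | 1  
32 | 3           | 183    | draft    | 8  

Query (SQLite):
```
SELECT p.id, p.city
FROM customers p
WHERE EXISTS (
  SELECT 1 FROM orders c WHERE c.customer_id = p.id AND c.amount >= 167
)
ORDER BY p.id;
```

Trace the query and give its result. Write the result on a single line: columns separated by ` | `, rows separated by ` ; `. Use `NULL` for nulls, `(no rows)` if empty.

3 | Porto ; 10 | Geneva ; 14 | Nairobi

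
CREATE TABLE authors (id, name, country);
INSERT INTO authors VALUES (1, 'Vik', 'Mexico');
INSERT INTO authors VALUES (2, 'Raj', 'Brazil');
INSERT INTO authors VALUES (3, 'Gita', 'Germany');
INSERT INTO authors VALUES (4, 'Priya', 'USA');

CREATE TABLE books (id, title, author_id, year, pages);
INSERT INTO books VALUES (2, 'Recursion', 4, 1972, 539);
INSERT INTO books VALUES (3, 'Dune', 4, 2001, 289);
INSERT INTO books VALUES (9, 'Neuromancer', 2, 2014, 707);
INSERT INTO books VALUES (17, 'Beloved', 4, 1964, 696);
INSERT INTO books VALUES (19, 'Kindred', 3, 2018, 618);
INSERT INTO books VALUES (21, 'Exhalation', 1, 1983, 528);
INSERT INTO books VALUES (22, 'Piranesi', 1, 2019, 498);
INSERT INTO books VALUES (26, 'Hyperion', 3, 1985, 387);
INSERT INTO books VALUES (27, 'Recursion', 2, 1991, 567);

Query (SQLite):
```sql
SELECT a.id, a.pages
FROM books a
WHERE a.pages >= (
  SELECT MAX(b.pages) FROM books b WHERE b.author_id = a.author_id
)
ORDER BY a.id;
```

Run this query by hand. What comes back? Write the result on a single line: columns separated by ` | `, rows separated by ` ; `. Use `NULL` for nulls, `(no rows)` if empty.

9 | 707 ; 17 | 696 ; 19 | 618 ; 21 | 528

For each books row a, compute MAX(pages) over rows sharing a.author_id.
Keep row a if a.pages >= that per-group MAX.
  author_id=1: MAX(pages) = 528
  author_id=2: MAX(pages) = 707
  author_id=3: MAX(pages) = 618
  author_id=4: MAX(pages) = 696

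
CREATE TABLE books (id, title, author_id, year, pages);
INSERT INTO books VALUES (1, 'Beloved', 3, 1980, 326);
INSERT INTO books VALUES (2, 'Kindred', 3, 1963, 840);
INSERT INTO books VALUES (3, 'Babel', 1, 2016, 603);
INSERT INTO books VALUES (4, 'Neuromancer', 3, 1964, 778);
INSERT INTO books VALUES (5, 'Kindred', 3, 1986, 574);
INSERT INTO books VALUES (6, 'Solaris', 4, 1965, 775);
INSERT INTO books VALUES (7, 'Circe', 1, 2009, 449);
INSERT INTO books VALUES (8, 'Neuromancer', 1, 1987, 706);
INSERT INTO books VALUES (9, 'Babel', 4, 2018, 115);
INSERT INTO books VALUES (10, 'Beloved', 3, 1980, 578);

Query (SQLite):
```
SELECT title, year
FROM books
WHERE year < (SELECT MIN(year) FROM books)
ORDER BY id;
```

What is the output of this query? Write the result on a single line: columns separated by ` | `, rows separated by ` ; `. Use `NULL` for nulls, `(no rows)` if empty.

Scalar subquery: MIN(year) over all books rows = 1963.
Keep rows where year < that value.

(no rows)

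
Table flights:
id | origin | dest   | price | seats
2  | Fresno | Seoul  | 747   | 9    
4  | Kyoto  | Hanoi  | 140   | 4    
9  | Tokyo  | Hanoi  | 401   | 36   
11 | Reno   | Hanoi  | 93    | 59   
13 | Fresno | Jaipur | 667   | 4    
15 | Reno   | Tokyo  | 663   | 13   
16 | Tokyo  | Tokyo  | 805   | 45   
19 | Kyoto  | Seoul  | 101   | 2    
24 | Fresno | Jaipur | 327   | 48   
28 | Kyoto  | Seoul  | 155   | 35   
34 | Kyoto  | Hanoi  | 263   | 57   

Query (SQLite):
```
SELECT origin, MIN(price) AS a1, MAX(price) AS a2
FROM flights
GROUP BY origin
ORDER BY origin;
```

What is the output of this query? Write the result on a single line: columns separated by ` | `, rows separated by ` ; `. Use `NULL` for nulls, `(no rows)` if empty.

Group flights by origin.
Per group compute: MIN(price), MAX(price).
  Fresno: ids {2, 13, 24} → MIN(price)=327, MAX(price)=747
  Kyoto: ids {4, 19, 28, 34} → MIN(price)=101, MAX(price)=263
  Reno: ids {11, 15} → MIN(price)=93, MAX(price)=663
  Tokyo: ids {9, 16} → MIN(price)=401, MAX(price)=805

Fresno | 327 | 747 ; Kyoto | 101 | 263 ; Reno | 93 | 663 ; Tokyo | 401 | 805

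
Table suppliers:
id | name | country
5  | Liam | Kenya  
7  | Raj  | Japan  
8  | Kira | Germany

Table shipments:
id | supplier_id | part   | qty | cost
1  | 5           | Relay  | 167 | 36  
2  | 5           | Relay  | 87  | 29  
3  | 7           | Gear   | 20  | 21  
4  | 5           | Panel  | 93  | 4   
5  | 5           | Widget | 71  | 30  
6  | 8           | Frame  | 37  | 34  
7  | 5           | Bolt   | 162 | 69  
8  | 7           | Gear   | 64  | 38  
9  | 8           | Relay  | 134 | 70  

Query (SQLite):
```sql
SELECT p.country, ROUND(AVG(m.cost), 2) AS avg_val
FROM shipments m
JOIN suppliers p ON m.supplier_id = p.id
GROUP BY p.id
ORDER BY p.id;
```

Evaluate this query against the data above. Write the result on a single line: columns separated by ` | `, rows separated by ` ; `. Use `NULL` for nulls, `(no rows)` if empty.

Kenya | 33.6 ; Japan | 29.5 ; Germany | 52

Join each shipments row to its suppliers via supplier_id.
Group joined rows by suppliers.id; compute ROUND(AVG(m.cost), 2) per group.
  5: ids {1, 2, 4, 5, 7} → ROUND(AVG(m.cost), 2)=33.6
  7: ids {3, 8} → ROUND(AVG(m.cost), 2)=29.5
  8: ids {6, 9} → ROUND(AVG(m.cost), 2)=52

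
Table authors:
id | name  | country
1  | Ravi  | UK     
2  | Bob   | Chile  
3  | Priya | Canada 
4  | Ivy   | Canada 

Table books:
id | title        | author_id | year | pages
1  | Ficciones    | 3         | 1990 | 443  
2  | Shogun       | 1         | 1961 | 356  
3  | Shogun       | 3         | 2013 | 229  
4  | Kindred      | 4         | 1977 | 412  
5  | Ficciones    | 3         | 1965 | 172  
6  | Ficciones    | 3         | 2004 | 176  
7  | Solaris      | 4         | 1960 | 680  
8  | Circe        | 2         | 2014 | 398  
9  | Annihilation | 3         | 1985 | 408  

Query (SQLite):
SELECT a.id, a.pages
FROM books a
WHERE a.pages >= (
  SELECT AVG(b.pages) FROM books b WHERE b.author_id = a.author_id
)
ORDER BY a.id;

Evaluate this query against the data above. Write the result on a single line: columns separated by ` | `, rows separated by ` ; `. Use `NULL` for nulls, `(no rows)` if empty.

For each books row a, compute AVG(pages) over rows sharing a.author_id.
Keep row a if a.pages >= that per-group AVG.
  author_id=1: AVG(pages) = 356.0
  author_id=2: AVG(pages) = 398.0
  author_id=3: AVG(pages) = 285.6
  author_id=4: AVG(pages) = 546.0

1 | 443 ; 2 | 356 ; 7 | 680 ; 8 | 398 ; 9 | 408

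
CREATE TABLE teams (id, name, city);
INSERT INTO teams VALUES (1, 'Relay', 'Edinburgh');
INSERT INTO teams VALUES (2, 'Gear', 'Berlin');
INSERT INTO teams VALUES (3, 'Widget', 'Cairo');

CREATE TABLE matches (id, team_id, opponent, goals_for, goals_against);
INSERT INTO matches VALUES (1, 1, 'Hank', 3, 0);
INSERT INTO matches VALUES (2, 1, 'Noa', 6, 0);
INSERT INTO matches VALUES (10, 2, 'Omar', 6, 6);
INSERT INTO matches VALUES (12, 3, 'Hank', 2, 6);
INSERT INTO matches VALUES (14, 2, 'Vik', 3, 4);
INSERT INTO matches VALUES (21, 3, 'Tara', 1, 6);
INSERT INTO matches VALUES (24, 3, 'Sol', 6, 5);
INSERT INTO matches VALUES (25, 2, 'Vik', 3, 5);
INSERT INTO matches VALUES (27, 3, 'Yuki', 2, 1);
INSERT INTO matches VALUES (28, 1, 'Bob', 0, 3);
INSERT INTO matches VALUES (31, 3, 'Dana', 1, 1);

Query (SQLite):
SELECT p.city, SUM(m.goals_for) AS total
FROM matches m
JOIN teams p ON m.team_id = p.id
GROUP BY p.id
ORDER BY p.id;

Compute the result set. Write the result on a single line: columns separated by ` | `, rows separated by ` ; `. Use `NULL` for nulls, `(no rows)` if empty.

Edinburgh | 9 ; Berlin | 12 ; Cairo | 12

Join each matches row to its teams via team_id.
Group joined rows by teams.id; compute SUM(m.goals_for) per group.
  1: ids {1, 2, 28} → SUM(m.goals_for)=9
  2: ids {10, 14, 25} → SUM(m.goals_for)=12
  3: ids {12, 21, 24, 27, 31} → SUM(m.goals_for)=12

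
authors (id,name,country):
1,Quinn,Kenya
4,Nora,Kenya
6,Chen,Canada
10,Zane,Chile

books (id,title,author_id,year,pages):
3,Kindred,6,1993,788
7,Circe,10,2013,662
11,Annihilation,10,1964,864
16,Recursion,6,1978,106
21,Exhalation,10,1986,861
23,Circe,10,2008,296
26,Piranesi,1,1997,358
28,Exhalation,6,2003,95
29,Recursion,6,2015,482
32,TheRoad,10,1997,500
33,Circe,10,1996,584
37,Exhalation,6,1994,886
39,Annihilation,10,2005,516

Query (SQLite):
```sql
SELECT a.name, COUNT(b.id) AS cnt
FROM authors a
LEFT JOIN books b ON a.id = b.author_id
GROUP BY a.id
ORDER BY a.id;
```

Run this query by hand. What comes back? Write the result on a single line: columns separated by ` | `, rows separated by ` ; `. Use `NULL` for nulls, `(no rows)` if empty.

LEFT JOIN keeps every authors row; unmatched ones get NULL for books columns.
Group by authors.id and compute COUNT(b.id). COUNT(col) of an all-NULL group is 0.
  1: ids {26} → COUNT(b.id)=1
  4: ids {—} → COUNT(b.id)=0
  6: ids {3, 16, 28, 29, 37} → COUNT(b.id)=5
  10: ids {7, 11, 21, 23, 32, 33, 39} → COUNT(b.id)=7

Quinn | 1 ; Nora | 0 ; Chen | 5 ; Zane | 7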